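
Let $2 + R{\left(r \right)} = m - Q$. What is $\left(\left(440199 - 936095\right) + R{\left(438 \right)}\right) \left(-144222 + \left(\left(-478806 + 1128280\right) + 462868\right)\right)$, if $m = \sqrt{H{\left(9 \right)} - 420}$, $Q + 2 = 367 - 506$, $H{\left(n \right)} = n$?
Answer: $-479952266840 + 968120 i \sqrt{411} \approx -4.7995 \cdot 10^{11} + 1.9627 \cdot 10^{7} i$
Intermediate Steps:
$Q = -141$ ($Q = -2 + \left(367 - 506\right) = -2 - 139 = -141$)
$m = i \sqrt{411}$ ($m = \sqrt{9 - 420} = \sqrt{-411} = i \sqrt{411} \approx 20.273 i$)
$R{\left(r \right)} = 139 + i \sqrt{411}$ ($R{\left(r \right)} = -2 + \left(i \sqrt{411} - -141\right) = -2 + \left(i \sqrt{411} + 141\right) = -2 + \left(141 + i \sqrt{411}\right) = 139 + i \sqrt{411}$)
$\left(\left(440199 - 936095\right) + R{\left(438 \right)}\right) \left(-144222 + \left(\left(-478806 + 1128280\right) + 462868\right)\right) = \left(\left(440199 - 936095\right) + \left(139 + i \sqrt{411}\right)\right) \left(-144222 + \left(\left(-478806 + 1128280\right) + 462868\right)\right) = \left(\left(440199 - 936095\right) + \left(139 + i \sqrt{411}\right)\right) \left(-144222 + \left(649474 + 462868\right)\right) = \left(-495896 + \left(139 + i \sqrt{411}\right)\right) \left(-144222 + 1112342\right) = \left(-495757 + i \sqrt{411}\right) 968120 = -479952266840 + 968120 i \sqrt{411}$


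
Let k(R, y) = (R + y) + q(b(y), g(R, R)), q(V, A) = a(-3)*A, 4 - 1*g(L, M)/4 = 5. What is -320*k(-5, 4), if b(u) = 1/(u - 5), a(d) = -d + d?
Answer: 320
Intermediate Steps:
a(d) = 0
g(L, M) = -4 (g(L, M) = 16 - 4*5 = 16 - 20 = -4)
b(u) = 1/(-5 + u)
q(V, A) = 0 (q(V, A) = 0*A = 0)
k(R, y) = R + y (k(R, y) = (R + y) + 0 = R + y)
-320*k(-5, 4) = -320*(-5 + 4) = -320*(-1) = -32*(-10) = 320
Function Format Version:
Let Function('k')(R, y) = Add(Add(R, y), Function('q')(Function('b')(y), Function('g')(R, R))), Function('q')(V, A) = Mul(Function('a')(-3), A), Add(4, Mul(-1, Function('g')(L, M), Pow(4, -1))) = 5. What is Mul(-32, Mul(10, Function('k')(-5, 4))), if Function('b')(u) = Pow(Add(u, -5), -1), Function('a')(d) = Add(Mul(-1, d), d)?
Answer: 320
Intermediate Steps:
Function('a')(d) = 0
Function('g')(L, M) = -4 (Function('g')(L, M) = Add(16, Mul(-4, 5)) = Add(16, -20) = -4)
Function('b')(u) = Pow(Add(-5, u), -1)
Function('q')(V, A) = 0 (Function('q')(V, A) = Mul(0, A) = 0)
Function('k')(R, y) = Add(R, y) (Function('k')(R, y) = Add(Add(R, y), 0) = Add(R, y))
Mul(-32, Mul(10, Function('k')(-5, 4))) = Mul(-32, Mul(10, Add(-5, 4))) = Mul(-32, Mul(10, -1)) = Mul(-32, -10) = 320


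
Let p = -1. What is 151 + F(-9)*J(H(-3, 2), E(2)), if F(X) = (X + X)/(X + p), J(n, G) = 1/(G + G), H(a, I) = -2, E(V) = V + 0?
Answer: 3029/20 ≈ 151.45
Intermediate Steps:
E(V) = V
J(n, G) = 1/(2*G)
F(X) = 2*X/(-1 + X) (F(X) = (X + X)/(X - 1) = (2*X)/(-1 + X) = 2*X/(-1 + X))
151 + F(-9)*J(H(-3, 2), E(2)) = 151 + (2*(-9)/(-1 - 9))*((½)/2) = 151 + (2*(-9)/(-10))*((½)*(½)) = 151 + (2*(-9)*(-⅒))*(¼) = 151 + (9/5)*(¼) = 151 + 9/20 = 3029/20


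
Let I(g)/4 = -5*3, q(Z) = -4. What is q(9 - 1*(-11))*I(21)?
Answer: 240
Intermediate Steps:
I(g) = -60 (I(g) = 4*(-5*3) = 4*(-15) = -60)
q(9 - 1*(-11))*I(21) = -4*(-60) = 240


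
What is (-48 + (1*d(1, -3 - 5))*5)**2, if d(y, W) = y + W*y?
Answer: 6889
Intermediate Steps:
(-48 + (1*d(1, -3 - 5))*5)**2 = (-48 + (1*(1*(1 + (-3 - 5))))*5)**2 = (-48 + (1*(1*(1 - 8)))*5)**2 = (-48 + (1*(1*(-7)))*5)**2 = (-48 + (1*(-7))*5)**2 = (-48 - 7*5)**2 = (-48 - 35)**2 = (-83)**2 = 6889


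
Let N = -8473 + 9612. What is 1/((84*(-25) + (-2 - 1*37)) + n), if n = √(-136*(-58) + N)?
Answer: -713/1522098 - √1003/1522098 ≈ -0.00048924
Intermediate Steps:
N = 1139
n = 3*√1003 (n = √(-136*(-58) + 1139) = √(7888 + 1139) = √9027 = 3*√1003 ≈ 95.010)
1/((84*(-25) + (-2 - 1*37)) + n) = 1/((84*(-25) + (-2 - 1*37)) + 3*√1003) = 1/((-2100 + (-2 - 37)) + 3*√1003) = 1/((-2100 - 39) + 3*√1003) = 1/(-2139 + 3*√1003)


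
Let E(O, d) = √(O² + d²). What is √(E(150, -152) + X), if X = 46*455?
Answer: √(20930 + 2*√11401) ≈ 145.41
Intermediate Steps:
X = 20930
√(E(150, -152) + X) = √(√(150² + (-152)²) + 20930) = √(√(22500 + 23104) + 20930) = √(√45604 + 20930) = √(2*√11401 + 20930) = √(20930 + 2*√11401)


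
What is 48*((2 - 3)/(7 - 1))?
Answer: -8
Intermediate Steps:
48*((2 - 3)/(7 - 1)) = 48*(-1/6) = -8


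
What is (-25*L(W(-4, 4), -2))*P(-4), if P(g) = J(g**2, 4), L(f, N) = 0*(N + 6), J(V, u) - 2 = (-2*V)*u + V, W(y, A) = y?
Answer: 0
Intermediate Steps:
J(V, u) = 2 + V - 2*V*u (J(V, u) = 2 + ((-2*V)*u + V) = 2 + (-2*V*u + V) = 2 + (V - 2*V*u) = 2 + V - 2*V*u)
L(f, N) = 0 (L(f, N) = 0*(6 + N) = 0)
P(g) = 2 - 7*g**2 (P(g) = 2 + g**2 - 2*g**2*4 = 2 + g**2 - 8*g**2 = 2 - 7*g**2)
(-25*L(W(-4, 4), -2))*P(-4) = (-25*0)*(2 - 7*(-4)**2) = 0*(2 - 7*16) = 0*(2 - 112) = 0*(-110) = 0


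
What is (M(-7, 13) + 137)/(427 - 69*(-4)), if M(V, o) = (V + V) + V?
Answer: 116/703 ≈ 0.16501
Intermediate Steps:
M(V, o) = 3*V (M(V, o) = 2*V + V = 3*V)
(M(-7, 13) + 137)/(427 - 69*(-4)) = (3*(-7) + 137)/(427 - 69*(-4)) = (-21 + 137)/(427 + 276) = 116/703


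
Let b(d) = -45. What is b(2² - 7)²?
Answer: 2025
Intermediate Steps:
b(2² - 7)² = (-45)² = 2025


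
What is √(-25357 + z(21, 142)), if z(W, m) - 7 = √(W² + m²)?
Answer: √(-25350 + √20605) ≈ 158.77*I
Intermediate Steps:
z(W, m) = 7 + √(W² + m²)
√(-25357 + z(21, 142)) = √(-25357 + (7 + √(21² + 142²))) = √(-25357 + (7 + √(441 + 20164))) = √(-25357 + (7 + √20605)) = √(-25350 + √20605)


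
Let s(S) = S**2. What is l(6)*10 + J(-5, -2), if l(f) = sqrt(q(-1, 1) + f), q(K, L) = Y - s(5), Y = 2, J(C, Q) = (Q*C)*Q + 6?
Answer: -14 + 10*I*sqrt(17) ≈ -14.0 + 41.231*I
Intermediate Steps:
J(C, Q) = 6 + C*Q**2 (J(C, Q) = (C*Q)*Q + 6 = C*Q**2 + 6 = 6 + C*Q**2)
q(K, L) = -23 (q(K, L) = 2 - 1*5**2 = 2 - 1*25 = 2 - 25 = -23)
l(f) = sqrt(-23 + f)
l(6)*10 + J(-5, -2) = sqrt(-23 + 6)*10 + (6 - 5*(-2)**2) = sqrt(-17)*10 + (6 - 5*4) = (I*sqrt(17))*10 + (6 - 20) = 10*I*sqrt(17) - 14 = -14 + 10*I*sqrt(17)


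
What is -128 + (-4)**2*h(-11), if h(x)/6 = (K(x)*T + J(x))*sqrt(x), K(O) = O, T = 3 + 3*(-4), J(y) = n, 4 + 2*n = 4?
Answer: -128 + 9504*I*sqrt(11) ≈ -128.0 + 31521.0*I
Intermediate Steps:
n = 0 (n = -2 + (1/2)*4 = -2 + 2 = 0)
J(y) = 0
T = -9 (T = 3 - 12 = -9)
h(x) = -54*x**(3/2) (h(x) = 6*((x*(-9) + 0)*sqrt(x)) = 6*((-9*x + 0)*sqrt(x)) = 6*((-9*x)*sqrt(x)) = 6*(-9*x**(3/2)) = -54*x**(3/2))
-128 + (-4)**2*h(-11) = -128 + (-4)**2*(-(-594)*I*sqrt(11)) = -128 + 16*(-(-594)*I*sqrt(11)) = -128 + 16*(594*I*sqrt(11)) = -128 + 9504*I*sqrt(11)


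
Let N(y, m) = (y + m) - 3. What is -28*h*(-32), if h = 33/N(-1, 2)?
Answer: -14784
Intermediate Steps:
N(y, m) = -3 + m + y (N(y, m) = (m + y) - 3 = -3 + m + y)
h = -33/2 (h = 33/(-3 + 2 - 1) = 33/(-2) = 33*(-1/2) = -33/2 ≈ -16.500)
-28*h*(-32) = -28*(-33/2)*(-32) = 462*(-32) = -14784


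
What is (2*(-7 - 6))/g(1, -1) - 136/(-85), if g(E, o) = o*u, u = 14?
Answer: 121/35 ≈ 3.4571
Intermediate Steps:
g(E, o) = 14*o (g(E, o) = o*14 = 14*o)
(2*(-7 - 6))/g(1, -1) - 136/(-85) = (2*(-7 - 6))/((14*(-1))) - 136/(-85) = (2*(-13))/(-14) - 136*(-1/85) = -26*(-1/14) + 8/5 = 13/7 + 8/5 = 121/35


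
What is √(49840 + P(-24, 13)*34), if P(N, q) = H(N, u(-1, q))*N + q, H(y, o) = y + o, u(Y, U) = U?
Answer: √59258 ≈ 243.43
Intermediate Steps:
H(y, o) = o + y
P(N, q) = q + N*(N + q) (P(N, q) = (q + N)*N + q = (N + q)*N + q = N*(N + q) + q = q + N*(N + q))
√(49840 + P(-24, 13)*34) = √(49840 + (13 - 24*(-24 + 13))*34) = √(49840 + (13 - 24*(-11))*34) = √(49840 + (13 + 264)*34) = √(49840 + 277*34) = √(49840 + 9418) = √59258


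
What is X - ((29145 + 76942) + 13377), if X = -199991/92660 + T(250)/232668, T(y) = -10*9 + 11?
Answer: -160973308211153/1347438555 ≈ -1.1947e+5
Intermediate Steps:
T(y) = -79 (T(y) = -90 + 11 = -79)
X = -2908676633/1347438555 (X = -199991/92660 - 79/232668 = -2908676633/1347438555 ≈ -2.1587)
X - ((29145 + 76942) + 13377) = -2908676633/1347438555 - ((29145 + 76942) + 13377) = -2908676633/1347438555 - (106087 + 13377) = -2908676633/1347438555 - 1*119464 = -2908676633/1347438555 - 119464 = -160973308211153/1347438555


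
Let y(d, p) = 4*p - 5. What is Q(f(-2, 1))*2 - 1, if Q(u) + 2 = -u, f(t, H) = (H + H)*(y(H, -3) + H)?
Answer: 59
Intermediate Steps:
y(d, p) = -5 + 4*p
f(t, H) = 2*H*(-17 + H) (f(t, H) = (H + H)*((-5 + 4*(-3)) + H) = (2*H)*((-5 - 12) + H) = (2*H)*(-17 + H) = 2*H*(-17 + H))
Q(u) = -2 - u
Q(f(-2, 1))*2 - 1 = (-2 - 2*(-17 + 1))*2 - 1 = (-2 - 2*(-16))*2 - 1 = (-2 - 1*(-32))*2 - 1 = (-2 + 32)*2 - 1 = 30*2 - 1 = 60 - 1 = 59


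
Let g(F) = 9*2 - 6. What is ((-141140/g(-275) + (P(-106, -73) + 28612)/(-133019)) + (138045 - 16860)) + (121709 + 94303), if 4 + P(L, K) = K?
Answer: 129867162209/399057 ≈ 3.2544e+5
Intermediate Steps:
P(L, K) = -4 + K
g(F) = 12 (g(F) = 18 - 6 = 12)
((-141140/g(-275) + (P(-106, -73) + 28612)/(-133019)) + (138045 - 16860)) + (121709 + 94303) = ((-141140/12 + ((-4 - 73) + 28612)/(-133019)) + (138045 - 16860)) + (121709 + 94303) = ((-141140*1/12 + (-77 + 28612)*(-1/133019)) + 121185) + 216012 = ((-35285/3 + 28535*(-1/133019)) + 121185) + 216012 = ((-35285/3 - 28535/133019) + 121185) + 216012 = (-4693661020/399057 + 121185) + 216012 = 43666061525/399057 + 216012 = 129867162209/399057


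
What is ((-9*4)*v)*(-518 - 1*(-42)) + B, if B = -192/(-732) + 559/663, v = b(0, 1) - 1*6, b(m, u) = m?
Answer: -319857137/3111 ≈ -1.0281e+5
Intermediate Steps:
v = -6 (v = 0 - 1*6 = 0 - 6 = -6)
B = 3439/3111 (B = -192*(-1/732) + 559*(1/663) = 16/61 + 43/51 = 3439/3111 ≈ 1.1054)
((-9*4)*v)*(-518 - 1*(-42)) + B = (-9*4*(-6))*(-518 - 1*(-42)) + 3439/3111 = (-36*(-6))*(-518 + 42) + 3439/3111 = 216*(-476) + 3439/3111 = -102816 + 3439/3111 = -319857137/3111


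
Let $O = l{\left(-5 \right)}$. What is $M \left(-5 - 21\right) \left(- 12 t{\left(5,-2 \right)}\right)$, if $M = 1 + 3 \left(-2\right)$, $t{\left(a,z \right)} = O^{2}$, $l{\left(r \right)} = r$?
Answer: $-39000$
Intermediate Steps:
$O = -5$
$t{\left(a,z \right)} = 25$ ($t{\left(a,z \right)} = \left(-5\right)^{2} = 25$)
$M = -5$ ($M = 1 - 6 = -5$)
$M \left(-5 - 21\right) \left(- 12 t{\left(5,-2 \right)}\right) = - 5 \left(-5 - 21\right) \left(\left(-12\right) 25\right) = \left(-5\right) \left(-26\right) \left(-300\right) = 130 \left(-300\right) = -39000$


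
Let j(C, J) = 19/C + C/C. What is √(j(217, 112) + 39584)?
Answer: 2*√466005547/217 ≈ 198.96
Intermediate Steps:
j(C, J) = 1 + 19/C (j(C, J) = 19/C + 1 = 1 + 19/C)
√(j(217, 112) + 39584) = √((19 + 217)/217 + 39584) = √((1/217)*236 + 39584) = √(236/217 + 39584) = √(8589964/217) = 2*√466005547/217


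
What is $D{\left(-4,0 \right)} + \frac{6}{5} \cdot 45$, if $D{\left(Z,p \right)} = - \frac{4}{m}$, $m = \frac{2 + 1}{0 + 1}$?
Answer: $\frac{158}{3} \approx 52.667$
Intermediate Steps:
$m = 3$ ($m = \frac{3}{1} = 3 \cdot 1 = 3$)
$D{\left(Z,p \right)} = - \frac{4}{3}$
$D{\left(-4,0 \right)} + \frac{6}{5} \cdot 45 = - \frac{4}{3} + \frac{6}{5} \cdot 45 = - \frac{4}{3} + 54 = \frac{158}{3}$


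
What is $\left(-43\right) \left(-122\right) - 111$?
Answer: $5135$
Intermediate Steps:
$\left(-43\right) \left(-122\right) - 111 = 5246 - 111 = 5135$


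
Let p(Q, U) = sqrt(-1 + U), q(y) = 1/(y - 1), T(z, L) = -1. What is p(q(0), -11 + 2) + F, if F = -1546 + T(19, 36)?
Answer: -1547 + I*sqrt(10) ≈ -1547.0 + 3.1623*I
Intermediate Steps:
q(y) = 1/(-1 + y)
F = -1547 (F = -1546 - 1 = -1547)
p(q(0), -11 + 2) + F = sqrt(-1 + (-11 + 2)) - 1547 = sqrt(-1 - 9) - 1547 = sqrt(-10) - 1547 = I*sqrt(10) - 1547 = -1547 + I*sqrt(10)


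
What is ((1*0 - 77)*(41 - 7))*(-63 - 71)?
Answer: 350812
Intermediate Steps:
((1*0 - 77)*(41 - 7))*(-63 - 71) = ((0 - 77)*34)*(-134) = -77*34*(-134) = -2618*(-134) = 350812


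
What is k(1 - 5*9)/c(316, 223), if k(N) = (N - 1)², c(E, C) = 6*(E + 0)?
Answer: 675/632 ≈ 1.0680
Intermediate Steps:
c(E, C) = 6*E
k(N) = (-1 + N)²
k(1 - 5*9)/c(316, 223) = (-1 + (1 - 5*9))²/((6*316)) = (-1 + (1 - 45))²/1896 = (-1 - 44)²*(1/1896) = (-45)²*(1/1896) = 2025*(1/1896) = 675/632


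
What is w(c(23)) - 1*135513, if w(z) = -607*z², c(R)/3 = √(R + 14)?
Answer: -337644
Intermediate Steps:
c(R) = 3*√(14 + R) (c(R) = 3*√(R + 14) = 3*√(14 + R))
w(c(23)) - 1*135513 = -607*(3*√(14 + 23))² - 1*135513 = -607*(3*√37)² - 135513 = -607*333 - 135513 = -202131 - 135513 = -337644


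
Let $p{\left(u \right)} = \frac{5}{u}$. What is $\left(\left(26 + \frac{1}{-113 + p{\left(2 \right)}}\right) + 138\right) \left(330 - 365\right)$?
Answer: $- \frac{1268470}{221} \approx -5739.7$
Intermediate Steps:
$\left(\left(26 + \frac{1}{-113 + p{\left(2 \right)}}\right) + 138\right) \left(330 - 365\right) = \left(\left(26 + \frac{1}{-113 + \frac{5}{2}}\right) + 138\right) \left(330 - 365\right) = \left(\left(26 + \frac{1}{-113 + 5 \cdot \frac{1}{2}}\right) + 138\right) \left(-35\right) = \left(\left(26 + \frac{1}{-113 + \frac{5}{2}}\right) + 138\right) \left(-35\right) = \left(\left(26 + \frac{1}{- \frac{221}{2}}\right) + 138\right) \left(-35\right) = \left(\left(26 - \frac{2}{221}\right) + 138\right) \left(-35\right) = \left(\frac{5744}{221} + 138\right) \left(-35\right) = \frac{36242}{221} \left(-35\right) = - \frac{1268470}{221}$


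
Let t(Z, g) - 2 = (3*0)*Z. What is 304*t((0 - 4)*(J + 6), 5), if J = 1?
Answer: 608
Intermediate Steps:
t(Z, g) = 2 (t(Z, g) = 2 + (3*0)*Z = 2 + 0*Z = 2 + 0 = 2)
304*t((0 - 4)*(J + 6), 5) = 304*2 = 608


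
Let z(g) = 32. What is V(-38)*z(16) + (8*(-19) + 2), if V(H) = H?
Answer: -1366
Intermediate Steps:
V(-38)*z(16) + (8*(-19) + 2) = -38*32 + (8*(-19) + 2) = -1216 + (-152 + 2) = -1216 - 150 = -1366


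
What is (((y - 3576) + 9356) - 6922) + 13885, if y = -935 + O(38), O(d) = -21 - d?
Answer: 11749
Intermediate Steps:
y = -994 (y = -935 + (-21 - 1*38) = -935 + (-21 - 38) = -935 - 59 = -994)
(((y - 3576) + 9356) - 6922) + 13885 = (((-994 - 3576) + 9356) - 6922) + 13885 = ((-4570 + 9356) - 6922) + 13885 = (4786 - 6922) + 13885 = -2136 + 13885 = 11749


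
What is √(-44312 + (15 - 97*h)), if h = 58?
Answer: 129*I*√3 ≈ 223.43*I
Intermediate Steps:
√(-44312 + (15 - 97*h)) = √(-44312 + (15 - 97*58)) = √(-44312 + (15 - 5626)) = √(-44312 - 5611) = √(-49923) = 129*I*√3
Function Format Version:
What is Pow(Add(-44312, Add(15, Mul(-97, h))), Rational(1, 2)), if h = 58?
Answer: Mul(129, I, Pow(3, Rational(1, 2))) ≈ Mul(223.43, I)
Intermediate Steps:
Pow(Add(-44312, Add(15, Mul(-97, h))), Rational(1, 2)) = Pow(Add(-44312, Add(15, Mul(-97, 58))), Rational(1, 2)) = Pow(Add(-44312, Add(15, -5626)), Rational(1, 2)) = Pow(Add(-44312, -5611), Rational(1, 2)) = Pow(-49923, Rational(1, 2)) = Mul(129, I, Pow(3, Rational(1, 2)))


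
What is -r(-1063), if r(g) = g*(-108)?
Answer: -114804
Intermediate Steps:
r(g) = -108*g
-r(-1063) = -(-108)*(-1063) = -1*114804 = -114804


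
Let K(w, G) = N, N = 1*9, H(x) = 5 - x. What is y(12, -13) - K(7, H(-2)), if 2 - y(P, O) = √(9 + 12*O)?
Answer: -7 - 7*I*√3 ≈ -7.0 - 12.124*I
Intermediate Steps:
N = 9
y(P, O) = 2 - √(9 + 12*O)
K(w, G) = 9
y(12, -13) - K(7, H(-2)) = (2 - √(9 + 12*(-13))) - 1*9 = (2 - √(9 - 156)) - 9 = (2 - √(-147)) - 9 = (2 - 7*I*√3) - 9 = -7 - 7*I*√3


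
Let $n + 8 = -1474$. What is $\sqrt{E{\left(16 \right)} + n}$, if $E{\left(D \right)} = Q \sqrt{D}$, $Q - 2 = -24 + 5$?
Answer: $5 i \sqrt{62} \approx 39.37 i$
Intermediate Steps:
$n = -1482$ ($n = -8 - 1474 = -1482$)
$Q = -17$ ($Q = 2 + \left(-24 + 5\right) = 2 - 19 = -17$)
$E{\left(D \right)} = - 17 \sqrt{D}$
$\sqrt{E{\left(16 \right)} + n} = \sqrt{- 17 \sqrt{16} - 1482} = \sqrt{\left(-17\right) 4 - 1482} = \sqrt{-68 - 1482} = \sqrt{-1550} = 5 i \sqrt{62}$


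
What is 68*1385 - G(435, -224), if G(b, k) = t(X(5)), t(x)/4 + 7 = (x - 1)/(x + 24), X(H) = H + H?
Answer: 1601518/17 ≈ 94207.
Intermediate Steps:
X(H) = 2*H
t(x) = -28 + 4*(-1 + x)/(24 + x) (t(x) = -28 + 4*((x - 1)/(x + 24)) = -28 + 4*((-1 + x)/(24 + x)) = -28 + 4*(-1 + x)/(24 + x))
G(b, k) = -458/17 (G(b, k) = 4*(-169 - 12*5)/(24 + 2*5) = 4*(-169 - 6*10)/(24 + 10) = 4*(-169 - 60)/34 = 4*(1/34)*(-229) = -458/17)
68*1385 - G(435, -224) = 68*1385 - 1*(-458/17) = 94180 + 458/17 = 1601518/17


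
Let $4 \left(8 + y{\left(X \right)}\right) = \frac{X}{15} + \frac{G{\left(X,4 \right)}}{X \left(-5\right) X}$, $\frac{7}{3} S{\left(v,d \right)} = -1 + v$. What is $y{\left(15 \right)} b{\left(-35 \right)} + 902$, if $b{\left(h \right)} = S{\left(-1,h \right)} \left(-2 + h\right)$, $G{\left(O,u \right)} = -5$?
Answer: $\frac{344531}{525} \approx 656.25$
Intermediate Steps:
$S{\left(v,d \right)} = - \frac{3}{7} + \frac{3 v}{7}$ ($S{\left(v,d \right)} = \frac{3 \left(-1 + v\right)}{7} = - \frac{3}{7} + \frac{3 v}{7}$)
$b{\left(h \right)} = \frac{12}{7} - \frac{6 h}{7}$ ($b{\left(h \right)} = \left(- \frac{3}{7} + \frac{3}{7} \left(-1\right)\right) \left(-2 + h\right) = \left(- \frac{3}{7} - \frac{3}{7}\right) \left(-2 + h\right) = - \frac{6 \left(-2 + h\right)}{7} = \frac{12}{7} - \frac{6 h}{7}$)
$y{\left(X \right)} = -8 + \frac{1}{4 X^{2}} + \frac{X}{60}$ ($y{\left(X \right)} = -8 + \frac{\frac{X}{15} - \frac{5}{X \left(-5\right) X}}{4} = -8 + \frac{X \frac{1}{15} - \frac{5}{- 5 X X}}{4} = -8 + \frac{\frac{X}{15} - \frac{5}{\left(-5\right) X^{2}}}{4} = -8 + \frac{\frac{X}{15} - 5 \left(- \frac{1}{5 X^{2}}\right)}{4} = -8 + \frac{\frac{X}{15} + \frac{1}{X^{2}}}{4} = -8 + \frac{\frac{1}{X^{2}} + \frac{X}{15}}{4} = -8 + \left(\frac{1}{4 X^{2}} + \frac{X}{60}\right) = -8 + \frac{1}{4 X^{2}} + \frac{X}{60}$)
$y{\left(15 \right)} b{\left(-35 \right)} + 902 = \left(-8 + \frac{1}{4 \cdot 225} + \frac{1}{60} \cdot 15\right) \left(\frac{12}{7} - -30\right) + 902 = \left(-8 + \frac{1}{4} \cdot \frac{1}{225} + \frac{1}{4}\right) \left(\frac{12}{7} + 30\right) + 902 = \left(-8 + \frac{1}{900} + \frac{1}{4}\right) \frac{222}{7} + 902 = \left(- \frac{3487}{450}\right) \frac{222}{7} + 902 = - \frac{129019}{525} + 902 = \frac{344531}{525}$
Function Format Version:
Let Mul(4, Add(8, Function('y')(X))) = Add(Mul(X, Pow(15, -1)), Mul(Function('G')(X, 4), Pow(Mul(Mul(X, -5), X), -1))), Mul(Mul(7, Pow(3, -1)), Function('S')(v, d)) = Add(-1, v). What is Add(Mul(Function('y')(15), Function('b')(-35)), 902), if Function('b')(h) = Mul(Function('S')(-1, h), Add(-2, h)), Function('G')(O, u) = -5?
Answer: Rational(344531, 525) ≈ 656.25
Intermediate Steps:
Function('S')(v, d) = Add(Rational(-3, 7), Mul(Rational(3, 7), v)) (Function('S')(v, d) = Mul(Rational(3, 7), Add(-1, v)) = Add(Rational(-3, 7), Mul(Rational(3, 7), v)))
Function('b')(h) = Add(Rational(12, 7), Mul(Rational(-6, 7), h)) (Function('b')(h) = Mul(Add(Rational(-3, 7), Mul(Rational(3, 7), -1)), Add(-2, h)) = Mul(Add(Rational(-3, 7), Rational(-3, 7)), Add(-2, h)) = Mul(Rational(-6, 7), Add(-2, h)) = Add(Rational(12, 7), Mul(Rational(-6, 7), h)))
Function('y')(X) = Add(-8, Mul(Rational(1, 4), Pow(X, -2)), Mul(Rational(1, 60), X)) (Function('y')(X) = Add(-8, Mul(Rational(1, 4), Add(Mul(X, Pow(15, -1)), Mul(-5, Pow(Mul(Mul(X, -5), X), -1))))) = Add(-8, Mul(Rational(1, 4), Add(Mul(X, Rational(1, 15)), Mul(-5, Pow(Mul(Mul(-5, X), X), -1))))) = Add(-8, Mul(Rational(1, 4), Add(Mul(Rational(1, 15), X), Mul(-5, Pow(Mul(-5, Pow(X, 2)), -1))))) = Add(-8, Mul(Rational(1, 4), Add(Mul(Rational(1, 15), X), Mul(-5, Mul(Rational(-1, 5), Pow(X, -2)))))) = Add(-8, Mul(Rational(1, 4), Add(Mul(Rational(1, 15), X), Pow(X, -2)))) = Add(-8, Mul(Rational(1, 4), Add(Pow(X, -2), Mul(Rational(1, 15), X)))) = Add(-8, Add(Mul(Rational(1, 4), Pow(X, -2)), Mul(Rational(1, 60), X))) = Add(-8, Mul(Rational(1, 4), Pow(X, -2)), Mul(Rational(1, 60), X)))
Add(Mul(Function('y')(15), Function('b')(-35)), 902) = Add(Mul(Add(-8, Mul(Rational(1, 4), Pow(15, -2)), Mul(Rational(1, 60), 15)), Add(Rational(12, 7), Mul(Rational(-6, 7), -35))), 902) = Add(Mul(Add(-8, Mul(Rational(1, 4), Rational(1, 225)), Rational(1, 4)), Add(Rational(12, 7), 30)), 902) = Add(Mul(Add(-8, Rational(1, 900), Rational(1, 4)), Rational(222, 7)), 902) = Add(Mul(Rational(-3487, 450), Rational(222, 7)), 902) = Add(Rational(-129019, 525), 902) = Rational(344531, 525)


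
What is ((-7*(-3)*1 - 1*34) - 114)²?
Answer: 16129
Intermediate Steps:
((-7*(-3)*1 - 1*34) - 114)² = ((21*1 - 34) - 114)² = ((21 - 34) - 114)² = (-13 - 114)² = (-127)² = 16129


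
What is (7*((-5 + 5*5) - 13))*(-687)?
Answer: -33663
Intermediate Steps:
(7*((-5 + 5*5) - 13))*(-687) = (7*((-5 + 25) - 13))*(-687) = (7*(20 - 13))*(-687) = (7*7)*(-687) = 49*(-687) = -33663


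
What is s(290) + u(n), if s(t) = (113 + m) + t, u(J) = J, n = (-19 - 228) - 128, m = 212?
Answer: 240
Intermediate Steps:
n = -375 (n = -247 - 128 = -375)
s(t) = 325 + t (s(t) = (113 + 212) + t = 325 + t)
s(290) + u(n) = (325 + 290) - 375 = 615 - 375 = 240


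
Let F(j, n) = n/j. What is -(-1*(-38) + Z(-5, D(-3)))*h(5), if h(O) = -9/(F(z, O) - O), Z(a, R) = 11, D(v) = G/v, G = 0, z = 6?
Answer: -2646/25 ≈ -105.84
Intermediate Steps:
D(v) = 0 (D(v) = 0/v = 0)
h(O) = 54/(5*O) (h(O) = -9/(O/6 - O) = -9*(-6/(5*O)) = -(-54)/(5*O) = 54/(5*O))
-(-1*(-38) + Z(-5, D(-3)))*h(5) = -(-1*(-38) + 11)*(54/5)/5 = -(38 + 11)*(54/5)*(1/5) = -49*54/25 = -1*2646/25 = -2646/25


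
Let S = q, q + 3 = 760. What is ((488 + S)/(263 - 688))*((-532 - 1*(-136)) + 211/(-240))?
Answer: 465049/400 ≈ 1162.6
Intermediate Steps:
q = 757 (q = -3 + 760 = 757)
S = 757
((488 + S)/(263 - 688))*((-532 - 1*(-136)) + 211/(-240)) = ((488 + 757)/(263 - 688))*((-532 - 1*(-136)) + 211/(-240)) = (1245/(-425))*((-532 + 136) + 211*(-1/240)) = (1245*(-1/425))*(-396 - 211/240) = -249/85*(-95251/240) = 465049/400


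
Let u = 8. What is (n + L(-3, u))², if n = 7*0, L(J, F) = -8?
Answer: 64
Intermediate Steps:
n = 0
(n + L(-3, u))² = (0 - 8)² = (-8)² = 64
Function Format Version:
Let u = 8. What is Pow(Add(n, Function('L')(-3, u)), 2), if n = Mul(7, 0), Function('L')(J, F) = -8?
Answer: 64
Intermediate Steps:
n = 0
Pow(Add(n, Function('L')(-3, u)), 2) = Pow(Add(0, -8), 2) = Pow(-8, 2) = 64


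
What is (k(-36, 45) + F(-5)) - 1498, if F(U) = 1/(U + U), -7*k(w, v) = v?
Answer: -105317/70 ≈ -1504.5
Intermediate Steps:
k(w, v) = -v/7
F(U) = 1/(2*U)
(k(-36, 45) + F(-5)) - 1498 = (-⅐*45 + (½)/(-5)) - 1498 = (-45/7 + (½)*(-⅕)) - 1498 = (-45/7 - ⅒) - 1498 = -457/70 - 1498 = -105317/70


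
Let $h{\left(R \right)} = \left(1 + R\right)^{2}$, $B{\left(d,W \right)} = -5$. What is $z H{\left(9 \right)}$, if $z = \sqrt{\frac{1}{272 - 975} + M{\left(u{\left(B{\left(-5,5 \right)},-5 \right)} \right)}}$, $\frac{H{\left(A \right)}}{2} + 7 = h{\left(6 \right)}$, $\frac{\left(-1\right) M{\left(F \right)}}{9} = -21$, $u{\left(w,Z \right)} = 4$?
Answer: $\frac{84 \sqrt{93404798}}{703} \approx 1154.8$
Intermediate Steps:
$M{\left(F \right)} = 189$ ($M{\left(F \right)} = \left(-9\right) \left(-21\right) = 189$)
$H{\left(A \right)} = 84$ ($H{\left(A \right)} = -14 + 2 \left(1 + 6\right)^{2} = -14 + 2 \cdot 7^{2} = -14 + 2 \cdot 49 = -14 + 98 = 84$)
$z = \frac{\sqrt{93404798}}{703}$ ($z = \sqrt{\frac{1}{272 - 975} + 189} = \sqrt{\frac{1}{-703} + 189} = \sqrt{- \frac{1}{703} + 189} = \sqrt{\frac{132866}{703}} = \frac{\sqrt{93404798}}{703} \approx 13.748$)
$z H{\left(9 \right)} = \frac{\sqrt{93404798}}{703} \cdot 84 = \frac{84 \sqrt{93404798}}{703}$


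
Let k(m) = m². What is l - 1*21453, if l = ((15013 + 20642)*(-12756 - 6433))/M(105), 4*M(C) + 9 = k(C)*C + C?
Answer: -9191107931/385907 ≈ -23817.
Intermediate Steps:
M(C) = -9/4 + C/4 + C³/4 (M(C) = -9/4 + (C²*C + C)/4 = -9/4 + (C³ + C)/4 = -9/4 + (C + C³)/4 = -9/4 + (C/4 + C³/4) = -9/4 + C/4 + C³/4)
l = -912245060/385907 (l = ((15013 + 20642)*(-12756 - 6433))/(-9/4 + (¼)*105 + (¼)*105³) = (35655*(-19189))/(-9/4 + 105/4 + (¼)*1157625) = -684183795/(-9/4 + 105/4 + 1157625/4) = -684183795/1157721/4 = -684183795*4/1157721 = -912245060/385907 ≈ -2363.9)
l - 1*21453 = -912245060/385907 - 1*21453 = -912245060/385907 - 21453 = -9191107931/385907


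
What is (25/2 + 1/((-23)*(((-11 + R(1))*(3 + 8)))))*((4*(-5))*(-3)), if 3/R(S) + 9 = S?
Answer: 17267730/23023 ≈ 750.02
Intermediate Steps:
R(S) = 3/(-9 + S)
(25/2 + 1/((-23)*(((-11 + R(1))*(3 + 8)))))*((4*(-5))*(-3)) = (25/2 + 1/((-23)*(((-11 + 3/(-9 + 1))*(3 + 8)))))*((4*(-5))*(-3)) = (25*(½) - 1/(11*(-11 + 3/(-8)))/23)*(-20*(-3)) = (25/2 - 1/(11*(-11 + 3*(-⅛)))/23)*60 = (25/2 - 1/(11*(-11 - 3/8))/23)*60 = (25/2 - 1/(23*((-91/8*11))))*60 = (25/2 - 1/(23*(-1001/8)))*60 = (25/2 - 1/23*(-8/1001))*60 = (25/2 + 8/23023)*60 = (575591/46046)*60 = 17267730/23023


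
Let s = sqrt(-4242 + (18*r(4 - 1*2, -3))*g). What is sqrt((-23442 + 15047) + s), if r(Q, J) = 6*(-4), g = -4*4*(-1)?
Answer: sqrt(-8395 + 13*I*sqrt(66)) ≈ 0.5763 + 91.626*I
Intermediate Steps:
g = 16 (g = -16*(-1) = 16)
r(Q, J) = -24
s = 13*I*sqrt(66) (s = sqrt(-4242 + (18*(-24))*16) = sqrt(-4242 - 432*16) = sqrt(-4242 - 6912) = sqrt(-11154) = 13*I*sqrt(66) ≈ 105.61*I)
sqrt((-23442 + 15047) + s) = sqrt((-23442 + 15047) + 13*I*sqrt(66)) = sqrt(-8395 + 13*I*sqrt(66))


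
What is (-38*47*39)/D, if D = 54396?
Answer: -11609/9066 ≈ -1.2805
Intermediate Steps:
(-38*47*39)/D = (-38*47*39)/54396 = -1786*39*(1/54396) = -69654*1/54396 = -11609/9066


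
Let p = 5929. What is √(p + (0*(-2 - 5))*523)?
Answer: 77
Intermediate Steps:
√(p + (0*(-2 - 5))*523) = √(5929 + (0*(-2 - 5))*523) = √(5929 + (0*(-7))*523) = √(5929 + 0*523) = √(5929 + 0) = √5929 = 77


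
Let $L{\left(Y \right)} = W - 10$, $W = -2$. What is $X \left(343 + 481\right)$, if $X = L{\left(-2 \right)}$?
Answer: $-9888$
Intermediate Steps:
$L{\left(Y \right)} = -12$ ($L{\left(Y \right)} = -2 - 10 = -12$)
$X = -12$
$X \left(343 + 481\right) = - 12 \left(343 + 481\right) = \left(-12\right) 824 = -9888$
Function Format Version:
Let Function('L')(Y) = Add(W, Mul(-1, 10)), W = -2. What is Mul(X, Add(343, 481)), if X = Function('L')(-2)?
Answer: -9888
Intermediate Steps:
Function('L')(Y) = -12 (Function('L')(Y) = Add(-2, Mul(-1, 10)) = Add(-2, -10) = -12)
X = -12
Mul(X, Add(343, 481)) = Mul(-12, Add(343, 481)) = Mul(-12, 824) = -9888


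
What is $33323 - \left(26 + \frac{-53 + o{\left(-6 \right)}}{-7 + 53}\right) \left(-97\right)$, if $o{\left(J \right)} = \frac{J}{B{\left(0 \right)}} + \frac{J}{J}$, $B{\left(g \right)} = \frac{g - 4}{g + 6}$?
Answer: $\frac{1644699}{46} \approx 35754.0$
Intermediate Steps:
$B{\left(g \right)} = \frac{-4 + g}{6 + g}$
$o{\left(J \right)} = 1 - \frac{3 J}{2}$ ($o{\left(J \right)} = \frac{J}{\frac{1}{6 + 0} \left(-4 + 0\right)} + \frac{J}{J} = \frac{J}{\frac{1}{6} \left(-4\right)} + 1 = \frac{J}{- \frac{2}{3}} + 1 = J \left(- \frac{3}{2}\right) + 1 = - \frac{3 J}{2} + 1 = 1 - \frac{3 J}{2}$)
$33323 - \left(26 + \frac{-53 + o{\left(-6 \right)}}{-7 + 53}\right) \left(-97\right) = 33323 - \left(26 + \frac{-53 + \left(1 - -9\right)}{-7 + 53}\right) \left(-97\right) = 33323 - \left(26 + \frac{-53 + \left(1 + 9\right)}{46}\right) \left(-97\right) = 33323 - \left(26 + \left(-53 + 10\right) \frac{1}{46}\right) \left(-97\right) = 33323 - \left(26 - \frac{43}{46}\right) \left(-97\right) = 33323 - \frac{1153}{46} \left(-97\right) = 33323 - - \frac{111841}{46} = 33323 + \frac{111841}{46} = \frac{1644699}{46}$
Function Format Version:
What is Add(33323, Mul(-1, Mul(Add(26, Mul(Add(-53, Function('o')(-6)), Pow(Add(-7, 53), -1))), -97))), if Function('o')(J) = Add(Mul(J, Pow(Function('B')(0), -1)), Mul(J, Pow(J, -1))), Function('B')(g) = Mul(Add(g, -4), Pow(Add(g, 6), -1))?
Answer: Rational(1644699, 46) ≈ 35754.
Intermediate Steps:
Function('B')(g) = Mul(Pow(Add(6, g), -1), Add(-4, g)) (Function('B')(g) = Mul(Add(-4, g), Pow(Add(6, g), -1)) = Mul(Pow(Add(6, g), -1), Add(-4, g)))
Function('o')(J) = Add(1, Mul(Rational(-3, 2), J)) (Function('o')(J) = Add(Mul(J, Pow(Mul(Pow(Add(6, 0), -1), Add(-4, 0)), -1)), Mul(J, Pow(J, -1))) = Add(Mul(J, Pow(Mul(Pow(6, -1), -4), -1)), 1) = Add(Mul(J, Pow(Mul(Rational(1, 6), -4), -1)), 1) = Add(Mul(J, Pow(Rational(-2, 3), -1)), 1) = Add(Mul(J, Rational(-3, 2)), 1) = Add(Mul(Rational(-3, 2), J), 1) = Add(1, Mul(Rational(-3, 2), J)))
Add(33323, Mul(-1, Mul(Add(26, Mul(Add(-53, Function('o')(-6)), Pow(Add(-7, 53), -1))), -97))) = Add(33323, Mul(-1, Mul(Add(26, Mul(Add(-53, Add(1, Mul(Rational(-3, 2), -6))), Pow(Add(-7, 53), -1))), -97))) = Add(33323, Mul(-1, Mul(Add(26, Mul(Add(-53, Add(1, 9)), Pow(46, -1))), -97))) = Add(33323, Mul(-1, Mul(Add(26, Mul(Add(-53, 10), Rational(1, 46))), -97))) = Add(33323, Mul(-1, Mul(Add(26, Mul(-43, Rational(1, 46))), -97))) = Add(33323, Mul(-1, Mul(Add(26, Rational(-43, 46)), -97))) = Add(33323, Mul(-1, Mul(Rational(1153, 46), -97))) = Add(33323, Mul(-1, Rational(-111841, 46))) = Add(33323, Rational(111841, 46)) = Rational(1644699, 46)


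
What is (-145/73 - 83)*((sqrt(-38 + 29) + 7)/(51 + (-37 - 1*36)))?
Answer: 1974/73 + 846*I/73 ≈ 27.041 + 11.589*I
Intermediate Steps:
(-145/73 - 83)*((sqrt(-38 + 29) + 7)/(51 + (-37 - 1*36))) = (-145*1/73 - 83)*((sqrt(-9) + 7)/(51 + (-37 - 36))) = (-145/73 - 83)*((3*I + 7)/(51 - 73)) = -6204*(7 + 3*I)/(73*(-22)) = -6204*(7 + 3*I)*(-1)/(73*22) = -6204*(-7/22 - 3*I/22)/73 = 1974/73 + 846*I/73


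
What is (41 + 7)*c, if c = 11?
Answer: 528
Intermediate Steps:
(41 + 7)*c = (41 + 7)*11 = 48*11 = 528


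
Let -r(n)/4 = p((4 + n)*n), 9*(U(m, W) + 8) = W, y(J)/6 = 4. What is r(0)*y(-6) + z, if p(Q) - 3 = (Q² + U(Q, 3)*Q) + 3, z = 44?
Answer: -532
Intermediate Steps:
y(J) = 24 (y(J) = 6*4 = 24)
U(m, W) = -8 + W/9
p(Q) = 6 + Q² - 23*Q/3 (p(Q) = 3 + ((Q² + (-8 + (⅑)*3)*Q) + 3) = 3 + ((Q² + (-8 + ⅓)*Q) + 3) = 3 + ((Q² - 23*Q/3) + 3) = 3 + (3 + Q² - 23*Q/3) = 6 + Q² - 23*Q/3)
r(n) = -24 - 4*n²*(4 + n)² + 92*n*(4 + n)/3 (r(n) = -4*(6 + ((4 + n)*n)² - 23*(4 + n)*n/3) = -4*(6 + (n*(4 + n))² - 23*n*(4 + n)/3) = -4*(6 + n²*(4 + n)² - 23*n*(4 + n)/3) = -24 - 4*n²*(4 + n)² + 92*n*(4 + n)/3)
r(0)*y(-6) + z = (-24 - 4*0²*(4 + 0)² + (92/3)*0*(4 + 0))*24 + 44 = (-24 - 4*0*4² + (92/3)*0*4)*24 + 44 = (-24 - 4*0*16 + 0)*24 + 44 = (-24 + 0 + 0)*24 + 44 = -24*24 + 44 = -576 + 44 = -532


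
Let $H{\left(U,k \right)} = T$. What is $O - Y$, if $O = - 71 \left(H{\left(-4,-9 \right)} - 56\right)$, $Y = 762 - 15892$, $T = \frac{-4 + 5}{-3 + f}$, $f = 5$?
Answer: $\frac{38141}{2} \approx 19071.0$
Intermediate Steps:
$T = \frac{1}{2}$ ($T = \frac{-4 + 5}{-3 + 5} = 1 \cdot \frac{1}{2} = \frac{1}{2} \approx 0.5$)
$H{\left(U,k \right)} = \frac{1}{2}$
$Y = -15130$
$O = \frac{7881}{2}$ ($O = - 71 \left(\frac{1}{2} - 56\right) = \left(-71\right) \left(- \frac{111}{2}\right) = \frac{7881}{2} \approx 3940.5$)
$O - Y = \frac{7881}{2} - -15130 = \frac{7881}{2} + 15130 = \frac{38141}{2}$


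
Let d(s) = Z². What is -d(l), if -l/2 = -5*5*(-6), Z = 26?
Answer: -676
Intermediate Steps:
l = -300 (l = -2*(-5*5)*(-6) = -(-50)*(-6) = -2*150 = -300)
d(s) = 676 (d(s) = 26² = 676)
-d(l) = -1*676 = -676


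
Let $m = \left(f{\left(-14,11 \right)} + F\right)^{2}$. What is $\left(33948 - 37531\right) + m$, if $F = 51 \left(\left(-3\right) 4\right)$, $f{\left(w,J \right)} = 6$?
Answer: $363653$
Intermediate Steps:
$F = -612$ ($F = 51 \left(-12\right) = -612$)
$m = 367236$ ($m = \left(6 - 612\right)^{2} = \left(-606\right)^{2} = 367236$)
$\left(33948 - 37531\right) + m = \left(33948 - 37531\right) + 367236 = -3583 + 367236 = 363653$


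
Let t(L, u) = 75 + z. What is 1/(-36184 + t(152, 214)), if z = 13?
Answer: -1/36096 ≈ -2.7704e-5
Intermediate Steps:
t(L, u) = 88 (t(L, u) = 75 + 13 = 88)
1/(-36184 + t(152, 214)) = 1/(-36184 + 88) = 1/(-36096) = -1/36096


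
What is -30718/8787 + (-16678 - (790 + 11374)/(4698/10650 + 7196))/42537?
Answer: -2062546730208724/530494772131753 ≈ -3.8880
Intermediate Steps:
-30718/8787 + (-16678 - (790 + 11374)/(4698/10650 + 7196))/42537 = -30718*1/8787 + (-16678 - 12164/(4698*(1/10650) + 7196))*(1/42537) = -30718/8787 + (-16678 - 12164/(783/1775 + 7196))*(1/42537) = -30718/8787 + (-16678 - 12164/12773683/1775)*(1/42537) = -30718/8787 + (-16678 - 12164*1775/12773683)*(1/42537) = -30718/8787 + (-16678 - 1*21591100/12773683)*(1/42537) = -30718/8787 + (-16678 - 21591100/12773683)*(1/42537) = -30718/8787 - 213061076174/12773683*1/42537 = -30718/8787 - 213061076174/543354153771 = -2062546730208724/530494772131753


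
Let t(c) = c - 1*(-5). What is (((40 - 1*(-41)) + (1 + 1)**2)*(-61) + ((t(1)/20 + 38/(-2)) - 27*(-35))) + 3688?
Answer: -5707/10 ≈ -570.70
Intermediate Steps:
t(c) = 5 + c (t(c) = c + 5 = 5 + c)
(((40 - 1*(-41)) + (1 + 1)**2)*(-61) + ((t(1)/20 + 38/(-2)) - 27*(-35))) + 3688 = (((40 - 1*(-41)) + (1 + 1)**2)*(-61) + (((5 + 1)/20 + 38/(-2)) - 27*(-35))) + 3688 = (((40 + 41) + 2**2)*(-61) + ((6*(1/20) + 38*(-1/2)) + 945)) + 3688 = ((81 + 4)*(-61) + ((3/10 - 19) + 945)) + 3688 = (85*(-61) + (-187/10 + 945)) + 3688 = (-5185 + 9263/10) + 3688 = -42587/10 + 3688 = -5707/10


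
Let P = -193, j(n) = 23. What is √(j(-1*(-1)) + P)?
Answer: I*√170 ≈ 13.038*I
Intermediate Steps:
√(j(-1*(-1)) + P) = √(23 - 193) = √(-170) = I*√170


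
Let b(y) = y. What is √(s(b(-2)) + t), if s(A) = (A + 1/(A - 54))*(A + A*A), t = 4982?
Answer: 3*√108409/14 ≈ 70.555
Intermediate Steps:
s(A) = (A + A²)*(A + 1/(-54 + A)) (s(A) = (A + 1/(-54 + A))*(A + A²) = (A + A²)*(A + 1/(-54 + A)))
√(s(b(-2)) + t) = √(-2*(1 + (-2)³ - 53*(-2) - 53*(-2)²)/(-54 - 2) + 4982) = √(-2*(1 - 8 + 106 - 53*4)/(-56) + 4982) = √(-2*(-1/56)*(1 - 8 + 106 - 212) + 4982) = √(-2*(-1/56)*(-113) + 4982) = √(-113/28 + 4982) = √(139383/28) = 3*√108409/14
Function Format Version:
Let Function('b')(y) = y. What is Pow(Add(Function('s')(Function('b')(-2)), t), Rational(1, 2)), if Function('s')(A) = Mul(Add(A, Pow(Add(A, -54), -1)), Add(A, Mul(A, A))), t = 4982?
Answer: Mul(Rational(3, 14), Pow(108409, Rational(1, 2))) ≈ 70.555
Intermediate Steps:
Function('s')(A) = Mul(Add(A, Pow(A, 2)), Add(A, Pow(Add(-54, A), -1))) (Function('s')(A) = Mul(Add(A, Pow(Add(-54, A), -1)), Add(A, Pow(A, 2))) = Mul(Add(A, Pow(A, 2)), Add(A, Pow(Add(-54, A), -1))))
Pow(Add(Function('s')(Function('b')(-2)), t), Rational(1, 2)) = Pow(Add(Mul(-2, Pow(Add(-54, -2), -1), Add(1, Pow(-2, 3), Mul(-53, -2), Mul(-53, Pow(-2, 2)))), 4982), Rational(1, 2)) = Pow(Add(Mul(-2, Pow(-56, -1), Add(1, -8, 106, Mul(-53, 4))), 4982), Rational(1, 2)) = Pow(Add(Mul(-2, Rational(-1, 56), Add(1, -8, 106, -212)), 4982), Rational(1, 2)) = Pow(Add(Mul(-2, Rational(-1, 56), -113), 4982), Rational(1, 2)) = Pow(Add(Rational(-113, 28), 4982), Rational(1, 2)) = Pow(Rational(139383, 28), Rational(1, 2)) = Mul(Rational(3, 14), Pow(108409, Rational(1, 2)))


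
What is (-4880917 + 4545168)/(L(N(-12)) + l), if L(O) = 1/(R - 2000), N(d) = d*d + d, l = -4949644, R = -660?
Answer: 893092340/13166053041 ≈ 0.067833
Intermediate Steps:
N(d) = d + d**2 (N(d) = d**2 + d = d + d**2)
L(O) = -1/2660 (L(O) = 1/(-660 - 2000) = 1/(-2660) = -1/2660)
(-4880917 + 4545168)/(L(N(-12)) + l) = (-4880917 + 4545168)/(-1/2660 - 4949644) = -335749/(-13166053041/2660) = -335749*(-2660/13166053041) = 893092340/13166053041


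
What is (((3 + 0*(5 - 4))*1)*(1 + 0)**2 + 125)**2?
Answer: 16384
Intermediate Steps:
(((3 + 0*(5 - 4))*1)*(1 + 0)**2 + 125)**2 = (((3 + 0*1)*1)*1**2 + 125)**2 = (((3 + 0)*1)*1 + 125)**2 = ((3*1)*1 + 125)**2 = (3*1 + 125)**2 = (3 + 125)**2 = 128**2 = 16384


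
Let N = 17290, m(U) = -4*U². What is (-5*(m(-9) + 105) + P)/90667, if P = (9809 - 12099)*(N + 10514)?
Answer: -63670065/90667 ≈ -702.24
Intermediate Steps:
P = -63671160 (P = (9809 - 12099)*(17290 + 10514) = -2290*27804 = -63671160)
(-5*(m(-9) + 105) + P)/90667 = (-5*(-4*(-9)² + 105) - 63671160)/90667 = (-5*(-4*81 + 105) - 63671160)*(1/90667) = (-5*(-324 + 105) - 63671160)*(1/90667) = (-5*(-219) - 63671160)*(1/90667) = (1095 - 63671160)*(1/90667) = -63670065*1/90667 = -63670065/90667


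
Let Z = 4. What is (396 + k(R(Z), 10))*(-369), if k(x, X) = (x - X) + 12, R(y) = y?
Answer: -148338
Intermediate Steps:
k(x, X) = 12 + x - X
(396 + k(R(Z), 10))*(-369) = (396 + (12 + 4 - 1*10))*(-369) = (396 + (12 + 4 - 10))*(-369) = (396 + 6)*(-369) = 402*(-369) = -148338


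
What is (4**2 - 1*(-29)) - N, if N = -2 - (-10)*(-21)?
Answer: 257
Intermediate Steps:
N = -212 (N = -2 - 1*210 = -2 - 210 = -212)
(4**2 - 1*(-29)) - N = (4**2 - 1*(-29)) - 1*(-212) = (16 + 29) + 212 = 45 + 212 = 257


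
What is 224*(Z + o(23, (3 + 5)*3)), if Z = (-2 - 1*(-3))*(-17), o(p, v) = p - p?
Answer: -3808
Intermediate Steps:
o(p, v) = 0
Z = -17 (Z = (-2 + 3)*(-17) = 1*(-17) = -17)
224*(Z + o(23, (3 + 5)*3)) = 224*(-17 + 0) = 224*(-17) = -3808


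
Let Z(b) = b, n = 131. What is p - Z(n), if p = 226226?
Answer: 226095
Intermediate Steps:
p - Z(n) = 226226 - 1*131 = 226226 - 131 = 226095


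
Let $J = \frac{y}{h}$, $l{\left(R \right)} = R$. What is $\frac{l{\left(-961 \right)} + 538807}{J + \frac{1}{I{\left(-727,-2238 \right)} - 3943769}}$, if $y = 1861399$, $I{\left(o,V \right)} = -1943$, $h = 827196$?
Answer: $\frac{438865821916177248}{1836135885973} \approx 2.3902 \cdot 10^{5}$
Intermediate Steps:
$J = \frac{1861399}{827196} \approx 2.2503$
$\frac{l{\left(-961 \right)} + 538807}{J + \frac{1}{I{\left(-727,-2238 \right)} - 3943769}} = \frac{-961 + 538807}{\frac{1861399}{827196} + \frac{1}{-1943 - 3943769}} = \frac{537846}{\frac{1861399}{827196} + \frac{1}{-3945712}} = \frac{537846}{\frac{1861399}{827196} - \frac{1}{3945712}} = \frac{537846}{\frac{1836135885973}{815969295888}} = 537846 \cdot \frac{815969295888}{1836135885973} = \frac{438865821916177248}{1836135885973}$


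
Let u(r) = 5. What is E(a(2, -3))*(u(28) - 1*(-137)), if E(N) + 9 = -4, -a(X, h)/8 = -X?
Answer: -1846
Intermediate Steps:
a(X, h) = 8*X (a(X, h) = -(-8)*X = 8*X)
E(N) = -13 (E(N) = -9 - 4 = -13)
E(a(2, -3))*(u(28) - 1*(-137)) = -13*(5 - 1*(-137)) = -13*(5 + 137) = -13*142 = -1846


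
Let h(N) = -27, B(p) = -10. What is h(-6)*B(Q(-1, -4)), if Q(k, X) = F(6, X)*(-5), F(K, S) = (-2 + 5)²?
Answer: 270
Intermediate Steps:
F(K, S) = 9 (F(K, S) = 3² = 9)
Q(k, X) = -45 (Q(k, X) = 9*(-5) = -45)
h(-6)*B(Q(-1, -4)) = -27*(-10) = 270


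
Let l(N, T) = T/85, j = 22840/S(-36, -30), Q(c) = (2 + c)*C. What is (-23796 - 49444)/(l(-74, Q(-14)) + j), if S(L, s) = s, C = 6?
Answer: 4669050/48589 ≈ 96.093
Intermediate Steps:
Q(c) = 12 + 6*c (Q(c) = (2 + c)*6 = 12 + 6*c)
j = -2284/3 (j = 22840/(-30) = 22840*(-1/30) = -2284/3 ≈ -761.33)
l(N, T) = T/85 (l(N, T) = T*(1/85) = T/85)
(-23796 - 49444)/(l(-74, Q(-14)) + j) = (-23796 - 49444)/((12 + 6*(-14))/85 - 2284/3) = -73240/((12 - 84)/85 - 2284/3) = -73240/((1/85)*(-72) - 2284/3) = -73240/(-72/85 - 2284/3) = -73240/(-194356/255) = -73240*(-255/194356) = 4669050/48589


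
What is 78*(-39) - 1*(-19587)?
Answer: 16545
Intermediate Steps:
78*(-39) - 1*(-19587) = -3042 + 19587 = 16545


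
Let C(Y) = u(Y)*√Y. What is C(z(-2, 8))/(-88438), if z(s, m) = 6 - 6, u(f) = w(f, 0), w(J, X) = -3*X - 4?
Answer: 0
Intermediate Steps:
w(J, X) = -4 - 3*X
u(f) = -4 (u(f) = -4 - 3*0 = -4 + 0 = -4)
z(s, m) = 0
C(Y) = -4*√Y
C(z(-2, 8))/(-88438) = -4*√0/(-88438) = -4*0*(-1/88438) = 0*(-1/88438) = 0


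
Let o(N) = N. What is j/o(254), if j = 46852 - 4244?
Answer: 21304/127 ≈ 167.75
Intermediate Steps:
j = 42608
j/o(254) = 42608/254 = 42608*(1/254) = 21304/127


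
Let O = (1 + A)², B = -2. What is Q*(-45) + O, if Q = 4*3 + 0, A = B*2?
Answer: -531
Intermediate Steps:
A = -4 (A = -2*2 = -4)
O = 9 (O = (1 - 4)² = (-3)² = 9)
Q = 12 (Q = 12 + 0 = 12)
Q*(-45) + O = 12*(-45) + 9 = -540 + 9 = -531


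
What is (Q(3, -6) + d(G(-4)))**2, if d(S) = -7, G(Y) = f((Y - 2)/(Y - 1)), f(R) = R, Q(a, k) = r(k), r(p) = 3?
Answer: 16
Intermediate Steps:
Q(a, k) = 3
G(Y) = (-2 + Y)/(-1 + Y) (G(Y) = (Y - 2)/(Y - 1) = (-2 + Y)/(-1 + Y))
(Q(3, -6) + d(G(-4)))**2 = (3 - 7)**2 = (-4)**2 = 16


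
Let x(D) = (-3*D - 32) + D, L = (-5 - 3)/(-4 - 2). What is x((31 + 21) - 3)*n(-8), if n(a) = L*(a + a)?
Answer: 8320/3 ≈ 2773.3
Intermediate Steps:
L = 4/3 (L = -8/(-6) = -8*(-⅙) = 4/3 ≈ 1.3333)
x(D) = -32 - 2*D (x(D) = (-32 - 3*D) + D = -32 - 2*D)
n(a) = 8*a/3 (n(a) = 4*(a + a)/3 = 4*(2*a)/3 = 8*a/3)
x((31 + 21) - 3)*n(-8) = (-32 - 2*((31 + 21) - 3))*((8/3)*(-8)) = (-32 - 2*(52 - 3))*(-64/3) = (-32 - 2*49)*(-64/3) = (-32 - 98)*(-64/3) = -130*(-64/3) = 8320/3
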